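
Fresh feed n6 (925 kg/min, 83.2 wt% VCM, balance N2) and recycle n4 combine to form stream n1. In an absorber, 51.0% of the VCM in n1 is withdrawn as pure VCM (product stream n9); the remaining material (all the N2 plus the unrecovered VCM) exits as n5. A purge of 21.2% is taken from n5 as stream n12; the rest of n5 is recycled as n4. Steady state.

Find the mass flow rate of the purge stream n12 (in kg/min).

285.6 kg/min

N2 enters only via n6 and leaves only via the purge: 925×0.168 = 0.212×(N2 in n5), and the absorber passes all N2, so N2 in n1 = N2 in n5 = 733.02 kg/min.
VCM in n1: m_A = 925×0.832 + (1−0.212)·(1−0.510)·m_A, so m_A = 769.6/0.6139 = 1253.7 kg/min.
n5 = (1−0.510)×1253.7 + 733.02 = 1347.3 kg/min.
Purge n12 = 0.212×1347.3 = 285.63 kg/min.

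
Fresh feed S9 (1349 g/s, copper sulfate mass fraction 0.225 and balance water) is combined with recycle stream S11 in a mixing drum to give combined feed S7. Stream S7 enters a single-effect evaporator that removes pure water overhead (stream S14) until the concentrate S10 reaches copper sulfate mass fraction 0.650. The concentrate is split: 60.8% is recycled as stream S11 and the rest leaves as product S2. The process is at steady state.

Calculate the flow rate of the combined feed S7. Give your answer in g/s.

2073 g/s

Overall copper sulfate balance (none leaves overhead): copper sulfate in fresh feed = copper sulfate in product, i.e. 1349×0.225 = (1−0.608)·S10·0.650.
S10 = 303.53/(0.650×0.392) = 1191.2 g/s.
Recycle S11 = 0.608×1191.2 = 724.27 g/s.
Combined feed S7 = 1349 + 724.27 = 2073.3 g/s.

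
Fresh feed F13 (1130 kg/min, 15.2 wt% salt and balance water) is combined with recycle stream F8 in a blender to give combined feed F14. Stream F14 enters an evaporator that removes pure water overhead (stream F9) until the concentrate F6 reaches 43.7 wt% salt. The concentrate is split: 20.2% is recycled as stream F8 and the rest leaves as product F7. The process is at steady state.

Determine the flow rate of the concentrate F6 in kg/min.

Overall salt balance (none leaves overhead): salt in fresh feed = salt in product, i.e. 1130×0.152 = (1−0.202)·F6·0.437.
F6 = 171.76/(0.437×0.798) = 492.54 kg/min.

492.5 kg/min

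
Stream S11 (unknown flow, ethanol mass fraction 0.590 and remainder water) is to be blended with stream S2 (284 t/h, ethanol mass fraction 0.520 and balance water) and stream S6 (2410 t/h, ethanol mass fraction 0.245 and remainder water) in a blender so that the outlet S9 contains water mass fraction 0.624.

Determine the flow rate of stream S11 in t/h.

Let S11 be the unknown flow. Total out = 2694 + S11.
water balance: 1955.9 + 0.410·S11 = 0.624·(2694 + S11)
(0.410 − 0.624)·S11 = 0.624×2694 − 1955.9 = -274.81
S11 = -274.81 / -0.214 = 1284.2 t/h

1284 t/h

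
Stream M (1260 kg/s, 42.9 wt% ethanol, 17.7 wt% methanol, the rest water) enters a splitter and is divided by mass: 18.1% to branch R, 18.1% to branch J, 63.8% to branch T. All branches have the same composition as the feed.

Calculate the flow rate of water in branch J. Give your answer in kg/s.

89.86 kg/s

Branch J total = 0.181×1260 = 228.06 kg/s.
water in J = 0.394×228.06 = 89.856 kg/s.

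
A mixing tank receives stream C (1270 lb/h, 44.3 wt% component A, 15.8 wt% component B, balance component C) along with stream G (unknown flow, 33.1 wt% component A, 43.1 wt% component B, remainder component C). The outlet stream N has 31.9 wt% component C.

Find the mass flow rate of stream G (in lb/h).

1254 lb/h

Let G be the unknown flow. Total out = 1270 + G.
component C balance: 506.73 + 0.238·G = 0.319·(1270 + G)
(0.238 − 0.319)·G = 0.319×1270 − 506.73 = -101.6
G = -101.6 / -0.081 = 1254.3 lb/h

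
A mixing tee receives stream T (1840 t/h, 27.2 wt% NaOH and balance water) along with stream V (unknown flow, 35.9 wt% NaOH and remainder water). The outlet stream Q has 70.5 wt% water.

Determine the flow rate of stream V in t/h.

661.3 t/h

Let V be the unknown flow. Total out = 1840 + V.
water balance: 1339.5 + 0.641·V = 0.705·(1840 + V)
(0.641 − 0.705)·V = 0.705×1840 − 1339.5 = -42.32
V = -42.32 / -0.064 = 661.25 t/h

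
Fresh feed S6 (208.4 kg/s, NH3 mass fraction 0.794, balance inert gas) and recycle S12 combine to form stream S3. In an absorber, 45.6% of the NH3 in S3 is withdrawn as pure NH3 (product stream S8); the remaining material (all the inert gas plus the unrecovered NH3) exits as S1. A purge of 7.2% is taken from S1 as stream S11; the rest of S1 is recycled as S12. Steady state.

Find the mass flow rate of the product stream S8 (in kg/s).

NH3 in S3: m_A = 208.4×0.794 + (1−0.072)·(1−0.456)·m_A, so m_A = 165.47/0.4952 = 334.17 kg/s.
Product S8 = 0.456×334.17 = 152.38 kg/s.

152.4 kg/s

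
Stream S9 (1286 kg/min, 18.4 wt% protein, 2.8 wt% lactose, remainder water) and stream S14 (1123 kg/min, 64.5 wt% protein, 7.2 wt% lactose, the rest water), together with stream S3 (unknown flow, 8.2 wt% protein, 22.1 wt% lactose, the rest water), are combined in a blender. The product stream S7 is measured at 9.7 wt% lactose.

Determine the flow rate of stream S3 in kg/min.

942 kg/min

Let S3 be the unknown flow. Total out = 2409 + S3.
lactose balance: 116.86 + 0.221·S3 = 0.097·(2409 + S3)
(0.221 − 0.097)·S3 = 0.097×2409 − 116.86 = 116.81
S3 = 116.81 / 0.124 = 942.01 kg/min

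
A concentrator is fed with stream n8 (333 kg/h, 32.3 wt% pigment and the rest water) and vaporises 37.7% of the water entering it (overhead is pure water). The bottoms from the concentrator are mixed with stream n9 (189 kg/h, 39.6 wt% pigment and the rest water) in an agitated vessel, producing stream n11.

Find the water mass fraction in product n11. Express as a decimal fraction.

0.5826

Vapour removed = 0.377×0.677×333 = 84.991 kg/h; concentrate = 248.01 kg/h.
water reaching the mixer = 140.45 (from concentrate) + 189×0.604 = 254.61 kg/h.
Product flow = 248.01 + 189 = 437.01 kg/h; water fraction = 0.5826.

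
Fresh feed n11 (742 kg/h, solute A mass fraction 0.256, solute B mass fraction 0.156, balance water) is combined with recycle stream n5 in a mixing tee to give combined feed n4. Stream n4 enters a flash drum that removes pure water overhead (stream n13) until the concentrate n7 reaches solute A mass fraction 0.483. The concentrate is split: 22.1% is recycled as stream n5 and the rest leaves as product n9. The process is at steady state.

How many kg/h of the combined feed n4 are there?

853.6 kg/h

Overall solute A balance (none leaves overhead): solute A in fresh feed = solute A in product, i.e. 742×0.256 = (1−0.221)·n7·0.483.
n7 = 189.95/(0.483×0.779) = 504.85 kg/h.
Recycle n5 = 0.221×504.85 = 111.57 kg/h.
Combined feed n4 = 742 + 111.57 = 853.57 kg/h.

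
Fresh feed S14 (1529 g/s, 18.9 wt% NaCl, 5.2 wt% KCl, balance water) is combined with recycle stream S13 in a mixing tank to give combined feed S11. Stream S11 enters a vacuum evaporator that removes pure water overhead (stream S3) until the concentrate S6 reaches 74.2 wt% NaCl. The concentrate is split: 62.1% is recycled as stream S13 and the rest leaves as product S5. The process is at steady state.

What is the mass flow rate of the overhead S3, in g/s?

1140 g/s

Overall NaCl balance (none leaves overhead): NaCl in fresh feed = NaCl in product, i.e. 1529×0.189 = (1−0.621)·S6·0.742.
S6 = 288.98/(0.742×0.379) = 1027.6 g/s.
Recycle S13 = 0.621×1027.6 = 638.14 g/s.
Combined feed S11 = 1529 + 638.14 = 2167.1 g/s.
Overhead S3 = S11 − S6 = 2167.1 − 1027.6 = 1139.5 g/s.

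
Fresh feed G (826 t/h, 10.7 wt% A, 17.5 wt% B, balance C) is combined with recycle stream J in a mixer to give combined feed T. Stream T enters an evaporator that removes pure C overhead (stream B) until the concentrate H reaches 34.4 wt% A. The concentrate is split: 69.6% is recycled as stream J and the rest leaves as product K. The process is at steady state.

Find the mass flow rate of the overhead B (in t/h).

Overall A balance (none leaves overhead): A in fresh feed = A in product, i.e. 826×0.107 = (1−0.696)·H·0.344.
H = 88.382/(0.344×0.304) = 845.15 t/h.
Recycle J = 0.696×845.15 = 588.22 t/h.
Combined feed T = 826 + 588.22 = 1414.2 t/h.
Overhead B = T − H = 1414.2 − 845.15 = 569.08 t/h.

569.1 t/h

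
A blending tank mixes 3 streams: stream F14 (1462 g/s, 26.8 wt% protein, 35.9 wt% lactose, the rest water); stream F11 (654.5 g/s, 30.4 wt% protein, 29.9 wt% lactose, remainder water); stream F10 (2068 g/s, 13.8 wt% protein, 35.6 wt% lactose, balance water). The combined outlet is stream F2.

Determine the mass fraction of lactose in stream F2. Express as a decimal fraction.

0.348

Total flow out = 1462 + 654.5 + 2068 = 4184.5 g/s.
lactose in = 1462×0.359 + 654.5×0.299 + 2068×0.356 = 1456.8 g/s.
lactose mass fraction in F2 = 1456.8/4184.5 = 0.348.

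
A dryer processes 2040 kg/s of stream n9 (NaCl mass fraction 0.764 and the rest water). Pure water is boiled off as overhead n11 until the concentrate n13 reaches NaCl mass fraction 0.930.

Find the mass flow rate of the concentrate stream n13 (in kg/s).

1676 kg/s

NaCl is conserved: 2040×0.764 = 1558.6 kg/s all reports to the concentrate.
Concentrate = 1558.6/(target fraction) = 1675.9 kg/s.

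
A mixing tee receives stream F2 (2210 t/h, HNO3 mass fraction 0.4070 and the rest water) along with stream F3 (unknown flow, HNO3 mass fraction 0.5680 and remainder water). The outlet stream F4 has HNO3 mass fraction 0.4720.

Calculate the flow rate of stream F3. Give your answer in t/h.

1496 t/h

Let F3 be the unknown flow. Total out = 2210 + F3.
HNO3 balance: 899.47 + 0.568·F3 = 0.472·(2210 + F3)
(0.568 − 0.472)·F3 = 0.472×2210 − 899.47 = 143.65
F3 = 143.65 / 0.096 = 1496.4 t/h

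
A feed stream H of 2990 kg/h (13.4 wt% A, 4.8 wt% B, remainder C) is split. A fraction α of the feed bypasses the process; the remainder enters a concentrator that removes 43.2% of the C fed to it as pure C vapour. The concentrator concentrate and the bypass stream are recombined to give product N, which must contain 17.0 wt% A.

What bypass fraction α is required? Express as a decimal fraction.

0.401

All 2990×0.134 = 400.66 kg/h of A reaches N, so N = 400.66/0.170 = 2356.8 kg/h and vapour = 633.18 kg/h.
The evaporator receives (1−α)·2990 of feed at 0.818 C and removes 0.432 of that C:
0.432×0.818×(1−α)×2990 = 633.18
(1−α) = 633.18/1056.6 = 0.5993;  α = 0.4007.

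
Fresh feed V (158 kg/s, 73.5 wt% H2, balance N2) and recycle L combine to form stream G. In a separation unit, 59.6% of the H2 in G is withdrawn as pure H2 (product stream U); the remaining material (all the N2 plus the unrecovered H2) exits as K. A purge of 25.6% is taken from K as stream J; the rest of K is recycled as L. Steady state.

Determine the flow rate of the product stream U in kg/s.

98.96 kg/s

H2 in G: m_A = 158×0.735 + (1−0.256)·(1−0.596)·m_A, so m_A = 116.13/0.6994 = 166.04 kg/s.
Product U = 0.596×166.04 = 98.958 kg/s.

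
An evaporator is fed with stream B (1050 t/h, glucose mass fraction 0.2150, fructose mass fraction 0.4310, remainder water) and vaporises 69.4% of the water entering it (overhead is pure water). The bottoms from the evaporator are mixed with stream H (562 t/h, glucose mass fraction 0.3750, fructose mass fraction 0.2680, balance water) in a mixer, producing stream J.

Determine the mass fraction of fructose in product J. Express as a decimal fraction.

Vapour removed = 0.694×0.354×1050 = 257.96 t/h; concentrate = 792.04 t/h.
fructose reaching the mixer = 452.55 (from concentrate) + 562×0.268 = 603.17 t/h.
Product flow = 792.04 + 562 = 1354 t/h; fructose fraction = 0.4455.

0.4455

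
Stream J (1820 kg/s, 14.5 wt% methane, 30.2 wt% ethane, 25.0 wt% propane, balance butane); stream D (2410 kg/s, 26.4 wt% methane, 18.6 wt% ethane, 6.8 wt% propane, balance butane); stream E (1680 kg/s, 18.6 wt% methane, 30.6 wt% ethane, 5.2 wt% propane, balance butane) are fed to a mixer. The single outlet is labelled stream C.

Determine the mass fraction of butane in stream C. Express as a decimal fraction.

Total flow out = 1820 + 2410 + 1680 = 5910 kg/s.
butane in = 1820×0.303 + 2410×0.482 + 1680×0.456 = 2479.2 kg/s.
butane mass fraction in C = 2479.2/5910 = 0.419.

0.419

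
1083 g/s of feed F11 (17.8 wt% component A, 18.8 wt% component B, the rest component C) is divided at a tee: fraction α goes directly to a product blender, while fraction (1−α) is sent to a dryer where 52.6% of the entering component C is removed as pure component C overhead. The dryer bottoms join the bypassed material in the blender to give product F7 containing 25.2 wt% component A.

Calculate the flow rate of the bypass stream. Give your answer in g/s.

All 1083×0.178 = 192.77 g/s of component A reaches F7, so F7 = 192.77/0.252 = 764.98 g/s and vapour = 318.02 g/s.
The evaporator receives (1−α)·1083 of feed at 0.634 component C and removes 0.526 of that component C:
0.526×0.634×(1−α)×1083 = 318.02
(1−α) = 318.02/361.16 = 0.8806;  α = 0.1194.
Bypass flow = 0.1194×1083 = 129.36 g/s.

129.4 g/s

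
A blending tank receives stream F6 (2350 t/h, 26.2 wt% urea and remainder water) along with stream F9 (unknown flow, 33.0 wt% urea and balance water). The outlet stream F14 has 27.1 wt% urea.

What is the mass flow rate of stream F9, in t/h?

Let F9 be the unknown flow. Total out = 2350 + F9.
urea balance: 615.7 + 0.330·F9 = 0.271·(2350 + F9)
(0.330 − 0.271)·F9 = 0.271×2350 − 615.7 = 21.15
F9 = 21.15 / 0.059 = 358.47 t/h

358.5 t/h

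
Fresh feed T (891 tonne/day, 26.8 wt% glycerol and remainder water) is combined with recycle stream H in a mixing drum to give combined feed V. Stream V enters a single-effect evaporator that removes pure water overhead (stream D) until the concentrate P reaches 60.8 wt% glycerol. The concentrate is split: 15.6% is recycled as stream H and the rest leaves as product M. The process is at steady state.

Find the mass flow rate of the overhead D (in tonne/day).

Overall glycerol balance (none leaves overhead): glycerol in fresh feed = glycerol in product, i.e. 891×0.268 = (1−0.156)·P·0.608.
P = 238.79/(0.608×0.844) = 465.34 tonne/day.
Recycle H = 0.156×465.34 = 72.592 tonne/day.
Combined feed V = 891 + 72.592 = 963.59 tonne/day.
Overhead D = V − P = 963.59 − 465.34 = 498.26 tonne/day.

498.3 tonne/day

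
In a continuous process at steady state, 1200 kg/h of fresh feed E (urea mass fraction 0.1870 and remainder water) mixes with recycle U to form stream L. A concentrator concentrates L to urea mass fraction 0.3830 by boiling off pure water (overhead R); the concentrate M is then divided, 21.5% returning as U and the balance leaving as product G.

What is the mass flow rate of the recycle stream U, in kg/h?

Overall urea balance (none leaves overhead): urea in fresh feed = urea in product, i.e. 1200×0.187 = (1−0.215)·M·0.383.
M = 224.4/(0.383×0.785) = 746.37 kg/h.
Recycle U = 0.215×746.37 = 160.47 kg/h.

160.5 kg/h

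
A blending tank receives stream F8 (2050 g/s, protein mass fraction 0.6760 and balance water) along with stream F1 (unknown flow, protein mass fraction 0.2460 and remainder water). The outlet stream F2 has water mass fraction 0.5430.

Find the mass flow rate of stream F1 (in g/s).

2128 g/s

Let F1 be the unknown flow. Total out = 2050 + F1.
water balance: 664.2 + 0.754·F1 = 0.543·(2050 + F1)
(0.754 − 0.543)·F1 = 0.543×2050 − 664.2 = 448.95
F1 = 448.95 / 0.211 = 2127.7 g/s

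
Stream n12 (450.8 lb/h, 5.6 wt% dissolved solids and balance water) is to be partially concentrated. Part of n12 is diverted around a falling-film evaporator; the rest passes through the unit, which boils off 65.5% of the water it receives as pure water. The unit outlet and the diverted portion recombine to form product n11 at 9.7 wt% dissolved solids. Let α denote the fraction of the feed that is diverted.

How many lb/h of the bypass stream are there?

142.6 lb/h

All 450.8×0.056 = 25.245 lb/h of dissolved solids reaches n11, so n11 = 25.245/0.097 = 260.26 lb/h and vapour = 190.54 lb/h.
The evaporator receives (1−α)·450.8 of feed at 0.944 water and removes 0.655 of that water:
0.655×0.944×(1−α)×450.8 = 190.54
(1−α) = 190.54/278.74 = 0.6836;  α = 0.3164.
Bypass flow = 0.3164×450.8 = 142.64 lb/h.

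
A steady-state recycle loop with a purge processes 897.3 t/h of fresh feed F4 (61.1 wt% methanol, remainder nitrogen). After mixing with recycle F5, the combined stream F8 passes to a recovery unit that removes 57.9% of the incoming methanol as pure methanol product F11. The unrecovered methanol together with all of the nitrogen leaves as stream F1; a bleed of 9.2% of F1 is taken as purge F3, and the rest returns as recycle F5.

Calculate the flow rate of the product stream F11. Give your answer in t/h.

methanol in F8: m_A = 897.3×0.611 + (1−0.092)·(1−0.579)·m_A, so m_A = 548.25/0.6177 = 887.52 t/h.
Product F11 = 0.579×887.52 = 513.87 t/h.

513.9 t/h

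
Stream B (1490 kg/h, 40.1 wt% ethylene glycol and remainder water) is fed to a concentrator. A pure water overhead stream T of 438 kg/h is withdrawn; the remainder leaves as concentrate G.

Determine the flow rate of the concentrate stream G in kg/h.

1052 kg/h

Concentrate = 1490 − 438 = 1052 kg/h.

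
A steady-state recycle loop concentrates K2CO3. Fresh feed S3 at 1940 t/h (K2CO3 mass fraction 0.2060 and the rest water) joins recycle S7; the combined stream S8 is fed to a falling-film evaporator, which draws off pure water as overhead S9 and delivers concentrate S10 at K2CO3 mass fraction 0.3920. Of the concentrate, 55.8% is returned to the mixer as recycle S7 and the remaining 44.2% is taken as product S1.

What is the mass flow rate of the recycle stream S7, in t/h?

Overall K2CO3 balance (none leaves overhead): K2CO3 in fresh feed = K2CO3 in product, i.e. 1940×0.206 = (1−0.558)·S10·0.392.
S10 = 399.64/(0.392×0.442) = 2306.5 t/h.
Recycle S7 = 0.558×2306.5 = 1287 t/h.

1287 t/h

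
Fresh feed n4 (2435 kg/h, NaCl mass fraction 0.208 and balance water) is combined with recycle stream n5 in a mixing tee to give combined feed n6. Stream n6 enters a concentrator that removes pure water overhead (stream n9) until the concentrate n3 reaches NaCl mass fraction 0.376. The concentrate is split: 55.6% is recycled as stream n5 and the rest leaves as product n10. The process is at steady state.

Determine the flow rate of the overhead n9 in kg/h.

Overall NaCl balance (none leaves overhead): NaCl in fresh feed = NaCl in product, i.e. 2435×0.208 = (1−0.556)·n3·0.376.
n3 = 506.48/(0.376×0.444) = 3033.8 kg/h.
Recycle n5 = 0.556×3033.8 = 1686.8 kg/h.
Combined feed n6 = 2435 + 1686.8 = 4121.8 kg/h.
Overhead n9 = n6 − n3 = 4121.8 − 3033.8 = 1088 kg/h.

1088 kg/h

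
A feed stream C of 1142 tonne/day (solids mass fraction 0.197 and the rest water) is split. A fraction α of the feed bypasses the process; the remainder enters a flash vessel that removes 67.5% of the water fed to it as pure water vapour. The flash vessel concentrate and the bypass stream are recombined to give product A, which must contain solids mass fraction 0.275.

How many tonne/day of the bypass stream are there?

544.4 tonne/day

All 1142×0.197 = 224.97 tonne/day of solids reaches A, so A = 224.97/0.275 = 818.09 tonne/day and vapour = 323.91 tonne/day.
The evaporator receives (1−α)·1142 of feed at 0.803 water and removes 0.675 of that water:
0.675×0.803×(1−α)×1142 = 323.91
(1−α) = 323.91/618.99 = 0.5233;  α = 0.4767.
Bypass flow = 0.4767×1142 = 544.4 tonne/day.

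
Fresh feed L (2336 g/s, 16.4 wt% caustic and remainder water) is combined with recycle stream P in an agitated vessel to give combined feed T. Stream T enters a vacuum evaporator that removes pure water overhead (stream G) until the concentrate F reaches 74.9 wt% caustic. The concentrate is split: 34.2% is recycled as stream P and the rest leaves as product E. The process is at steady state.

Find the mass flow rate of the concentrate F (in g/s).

Overall caustic balance (none leaves overhead): caustic in fresh feed = caustic in product, i.e. 2336×0.164 = (1−0.342)·F·0.749.
F = 383.1/(0.749×0.658) = 777.34 g/s.

777.3 g/s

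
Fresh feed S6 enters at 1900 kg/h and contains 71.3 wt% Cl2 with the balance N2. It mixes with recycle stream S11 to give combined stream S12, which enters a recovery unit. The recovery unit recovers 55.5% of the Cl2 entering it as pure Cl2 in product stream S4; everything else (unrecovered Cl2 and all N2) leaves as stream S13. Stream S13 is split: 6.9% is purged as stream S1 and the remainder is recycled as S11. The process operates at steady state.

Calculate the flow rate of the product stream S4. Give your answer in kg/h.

1284 kg/h

Cl2 in S12: m_A = 1900×0.713 + (1−0.069)·(1−0.555)·m_A, so m_A = 1354.7/0.5857 = 2312.9 kg/h.
Product S4 = 0.555×2312.9 = 1283.7 kg/h.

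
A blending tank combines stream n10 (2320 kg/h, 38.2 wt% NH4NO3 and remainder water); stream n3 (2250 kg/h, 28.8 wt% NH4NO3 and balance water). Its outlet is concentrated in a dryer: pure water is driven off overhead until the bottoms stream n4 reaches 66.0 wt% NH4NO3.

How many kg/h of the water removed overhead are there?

2245 kg/h

NH4NO3 entering = 2320×0.382 + 2250×0.288 = 1534.2 kg/h.
All NH4NO3 reports to n4, so n4 = 1534.2/0.660 = 2324.6 kg/h.
Total feed = 4570 kg/h; overhead = 4570 − 2324.6 = 2245.4 kg/h.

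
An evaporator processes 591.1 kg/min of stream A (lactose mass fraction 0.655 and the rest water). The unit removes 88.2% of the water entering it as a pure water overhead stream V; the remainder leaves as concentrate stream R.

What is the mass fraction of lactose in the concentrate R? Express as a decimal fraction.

lactose is not removed: 591.1×0.655 = 387.17 kg/min of lactose enters R.
water entering = 591.1×0.345 = 203.93 kg/min; overhead removed = 0.882×203.93 = 179.87 kg/min.
Concentrate = 591.1 − 179.87 = 411.23 kg/min.
Mass fraction = 387.17/411.23 = 0.941.

0.941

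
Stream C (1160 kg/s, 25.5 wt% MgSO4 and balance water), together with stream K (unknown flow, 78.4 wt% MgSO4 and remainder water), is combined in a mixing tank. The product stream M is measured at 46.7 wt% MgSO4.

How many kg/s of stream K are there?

Let K be the unknown flow. Total out = 1160 + K.
MgSO4 balance: 295.8 + 0.784·K = 0.467·(1160 + K)
(0.784 − 0.467)·K = 0.467×1160 − 295.8 = 245.92
K = 245.92 / 0.317 = 775.77 kg/s

775.8 kg/s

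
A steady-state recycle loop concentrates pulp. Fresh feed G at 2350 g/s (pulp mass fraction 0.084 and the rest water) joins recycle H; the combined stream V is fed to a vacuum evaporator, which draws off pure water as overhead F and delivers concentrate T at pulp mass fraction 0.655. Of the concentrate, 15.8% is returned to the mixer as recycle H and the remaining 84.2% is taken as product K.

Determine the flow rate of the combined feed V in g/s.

2407 g/s

Overall pulp balance (none leaves overhead): pulp in fresh feed = pulp in product, i.e. 2350×0.084 = (1−0.158)·T·0.655.
T = 197.4/(0.655×0.842) = 357.93 g/s.
Recycle H = 0.158×357.93 = 56.552 g/s.
Combined feed V = 2350 + 56.552 = 2406.6 g/s.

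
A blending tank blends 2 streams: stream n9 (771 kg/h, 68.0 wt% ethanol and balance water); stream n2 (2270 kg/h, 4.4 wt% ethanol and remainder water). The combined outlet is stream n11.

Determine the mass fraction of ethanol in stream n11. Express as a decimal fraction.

Total flow out = 771 + 2270 = 3041 kg/h.
ethanol in = 771×0.680 + 2270×0.044 = 624.16 kg/h.
ethanol mass fraction in n11 = 624.16/3041 = 0.205.

0.205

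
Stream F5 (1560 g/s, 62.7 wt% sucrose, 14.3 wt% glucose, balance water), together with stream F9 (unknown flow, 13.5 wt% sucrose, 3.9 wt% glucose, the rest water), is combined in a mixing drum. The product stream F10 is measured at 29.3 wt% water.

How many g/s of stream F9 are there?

Let F9 be the unknown flow. Total out = 1560 + F9.
water balance: 358.8 + 0.826·F9 = 0.293·(1560 + F9)
(0.826 − 0.293)·F9 = 0.293×1560 − 358.8 = 98.28
F9 = 98.28 / 0.533 = 184.39 g/s

184.4 g/s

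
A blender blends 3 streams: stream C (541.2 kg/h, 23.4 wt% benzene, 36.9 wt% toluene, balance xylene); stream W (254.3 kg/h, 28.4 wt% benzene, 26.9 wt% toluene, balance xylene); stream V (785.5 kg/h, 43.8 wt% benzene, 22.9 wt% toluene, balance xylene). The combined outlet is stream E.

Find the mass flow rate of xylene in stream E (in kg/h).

xylene out = xylene in = 541.2×0.397 + 254.3×0.447 + 785.5×0.333 = 590.1 kg/h.

590.1 kg/h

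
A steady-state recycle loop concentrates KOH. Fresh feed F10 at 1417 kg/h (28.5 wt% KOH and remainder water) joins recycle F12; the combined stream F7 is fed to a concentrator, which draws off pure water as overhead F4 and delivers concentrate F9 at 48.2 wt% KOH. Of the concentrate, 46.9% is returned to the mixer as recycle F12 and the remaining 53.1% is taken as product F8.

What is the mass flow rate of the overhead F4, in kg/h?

Overall KOH balance (none leaves overhead): KOH in fresh feed = KOH in product, i.e. 1417×0.285 = (1−0.469)·F9·0.482.
F9 = 403.84/(0.482×0.531) = 1577.9 kg/h.
Recycle F12 = 0.469×1577.9 = 740.02 kg/h.
Combined feed F7 = 1417 + 740.02 = 2157 kg/h.
Overhead F4 = F7 − F9 = 2157 − 1577.9 = 579.15 kg/h.

579.1 kg/h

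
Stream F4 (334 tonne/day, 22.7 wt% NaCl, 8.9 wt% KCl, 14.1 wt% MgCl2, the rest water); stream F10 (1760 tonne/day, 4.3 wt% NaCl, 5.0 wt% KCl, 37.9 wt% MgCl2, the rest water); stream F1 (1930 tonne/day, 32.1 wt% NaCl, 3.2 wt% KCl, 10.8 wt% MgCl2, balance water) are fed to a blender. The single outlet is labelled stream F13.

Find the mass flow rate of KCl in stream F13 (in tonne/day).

KCl out = KCl in = 334×0.089 + 1760×0.050 + 1930×0.032 = 179.49 tonne/day.

179.5 tonne/day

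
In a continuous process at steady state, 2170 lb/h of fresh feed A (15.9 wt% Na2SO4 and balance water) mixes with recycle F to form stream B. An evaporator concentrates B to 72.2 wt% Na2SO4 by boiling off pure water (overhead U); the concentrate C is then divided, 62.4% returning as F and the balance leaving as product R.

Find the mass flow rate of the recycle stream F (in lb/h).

Overall Na2SO4 balance (none leaves overhead): Na2SO4 in fresh feed = Na2SO4 in product, i.e. 2170×0.159 = (1−0.624)·C·0.722.
C = 345.03/(0.722×0.376) = 1271 lb/h.
Recycle F = 0.624×1271 = 793.08 lb/h.

793.1 lb/h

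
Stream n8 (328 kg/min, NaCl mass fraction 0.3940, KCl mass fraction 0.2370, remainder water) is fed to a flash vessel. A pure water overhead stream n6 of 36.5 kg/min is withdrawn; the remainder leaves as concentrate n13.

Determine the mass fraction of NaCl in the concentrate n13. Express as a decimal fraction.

NaCl is not removed: 328×0.394 = 129.23 kg/min of NaCl enters n13.
Concentrate = 328 − 36.5 = 291.5 kg/min.
Mass fraction = 129.23/291.5 = 0.4433.

0.4433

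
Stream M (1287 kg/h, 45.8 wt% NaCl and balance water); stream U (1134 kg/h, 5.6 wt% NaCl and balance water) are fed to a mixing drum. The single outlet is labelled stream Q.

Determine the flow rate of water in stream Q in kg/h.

water out = water in = 1287×0.542 + 1134×0.944 = 1768 kg/h.

1768 kg/h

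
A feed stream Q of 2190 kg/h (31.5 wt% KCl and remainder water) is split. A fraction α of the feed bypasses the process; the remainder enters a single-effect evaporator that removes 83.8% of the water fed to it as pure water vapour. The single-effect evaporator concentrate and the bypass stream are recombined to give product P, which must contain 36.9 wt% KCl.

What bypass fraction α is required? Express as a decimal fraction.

All 2190×0.315 = 689.85 kg/h of KCl reaches P, so P = 689.85/0.369 = 1869.5 kg/h and vapour = 320.49 kg/h.
The evaporator receives (1−α)·2190 of feed at 0.685 water and removes 0.838 of that water:
0.838×0.685×(1−α)×2190 = 320.49
(1−α) = 320.49/1257.1 = 0.2549;  α = 0.7451.

0.745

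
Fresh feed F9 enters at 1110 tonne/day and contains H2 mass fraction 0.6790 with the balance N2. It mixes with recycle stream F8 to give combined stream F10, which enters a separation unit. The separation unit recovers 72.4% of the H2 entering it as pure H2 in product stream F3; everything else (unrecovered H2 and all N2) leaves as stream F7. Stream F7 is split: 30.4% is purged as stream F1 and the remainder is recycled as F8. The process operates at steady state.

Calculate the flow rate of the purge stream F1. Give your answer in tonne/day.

434.6 tonne/day

N2 enters only via F9 and leaves only via the purge: 1110×0.321 = 0.304×(N2 in F7), and the separation unit passes all N2, so N2 in F10 = N2 in F7 = 1172.1 tonne/day.
H2 in F10: m_A = 1110×0.679 + (1−0.304)·(1−0.724)·m_A, so m_A = 753.69/0.8079 = 932.9 tonne/day.
F7 = (1−0.724)×932.9 + 1172.1 = 1429.6 tonne/day.
Purge F1 = 0.304×1429.6 = 434.58 tonne/day.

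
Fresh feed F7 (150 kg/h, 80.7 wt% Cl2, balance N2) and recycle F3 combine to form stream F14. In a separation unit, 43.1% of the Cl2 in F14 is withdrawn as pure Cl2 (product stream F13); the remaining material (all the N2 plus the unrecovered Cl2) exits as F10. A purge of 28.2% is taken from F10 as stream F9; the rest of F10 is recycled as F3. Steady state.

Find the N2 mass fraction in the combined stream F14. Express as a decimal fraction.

N2 enters only via F7 and leaves only via the purge: 150×0.193 = 0.282×(N2 in F10), and the separation unit passes all N2, so N2 in F14 = N2 in F10 = 102.66 kg/h.
Cl2 in F14: m_A = 150×0.807 + (1−0.282)·(1−0.431)·m_A, so m_A = 121.05/0.5915 = 204.66 kg/h.
F14 = 204.66 + 102.66 = 307.32 kg/h.
N2 fraction in F14 = 102.66/307.32 = 0.334.

0.334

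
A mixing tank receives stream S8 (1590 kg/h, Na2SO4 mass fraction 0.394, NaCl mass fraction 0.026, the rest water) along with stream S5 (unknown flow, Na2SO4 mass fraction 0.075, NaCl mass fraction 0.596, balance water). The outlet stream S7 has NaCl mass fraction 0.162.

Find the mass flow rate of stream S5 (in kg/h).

498.2 kg/h

Let S5 be the unknown flow. Total out = 1590 + S5.
NaCl balance: 41.34 + 0.596·S5 = 0.162·(1590 + S5)
(0.596 − 0.162)·S5 = 0.162×1590 − 41.34 = 216.24
S5 = 216.24 / 0.434 = 498.25 kg/h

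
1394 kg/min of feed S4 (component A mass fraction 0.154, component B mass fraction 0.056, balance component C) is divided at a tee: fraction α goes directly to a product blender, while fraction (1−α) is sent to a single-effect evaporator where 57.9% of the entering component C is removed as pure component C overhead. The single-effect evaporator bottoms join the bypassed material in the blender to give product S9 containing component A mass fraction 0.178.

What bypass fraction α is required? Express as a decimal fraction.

0.705

All 1394×0.154 = 214.68 kg/min of component A reaches S9, so S9 = 214.68/0.178 = 1206 kg/min and vapour = 187.96 kg/min.
The evaporator receives (1−α)·1394 of feed at 0.790 component C and removes 0.579 of that component C:
0.579×0.790×(1−α)×1394 = 187.96
(1−α) = 187.96/637.63 = 0.2948;  α = 0.7052.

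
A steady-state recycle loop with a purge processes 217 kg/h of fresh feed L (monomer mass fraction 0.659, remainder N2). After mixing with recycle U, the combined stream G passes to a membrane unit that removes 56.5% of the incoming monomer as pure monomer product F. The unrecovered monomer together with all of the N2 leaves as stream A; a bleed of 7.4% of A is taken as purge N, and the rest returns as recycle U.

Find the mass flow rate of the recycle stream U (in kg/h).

1022 kg/h

N2 enters only via L and leaves only via the purge: 217×0.341 = 0.074×(N2 in A), and the membrane unit passes all N2, so N2 in G = N2 in A = 999.96 kg/h.
monomer in G: m_A = 217×0.659 + (1−0.074)·(1−0.565)·m_A, so m_A = 143/0.5972 = 239.46 kg/h.
A = (1−0.565)×239.46 + 999.96 = 1104.1 kg/h.
Recycle U = (1−0.074)×1104.1 = 1022.4 kg/h.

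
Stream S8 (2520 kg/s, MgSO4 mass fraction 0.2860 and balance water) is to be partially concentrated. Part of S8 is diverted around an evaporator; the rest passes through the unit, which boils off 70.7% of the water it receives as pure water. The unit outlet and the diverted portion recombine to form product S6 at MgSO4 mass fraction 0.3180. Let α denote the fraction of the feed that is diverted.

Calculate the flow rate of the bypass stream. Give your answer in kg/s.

All 2520×0.286 = 720.72 kg/s of MgSO4 reaches S6, so S6 = 720.72/0.318 = 2266.4 kg/s and vapour = 253.58 kg/s.
The evaporator receives (1−α)·2520 of feed at 0.714 water and removes 0.707 of that water:
0.707×0.714×(1−α)×2520 = 253.58
(1−α) = 253.58/1272.1 = 0.1993;  α = 0.8007.
Bypass flow = 0.8007×2520 = 2017.7 kg/s.

2018 kg/s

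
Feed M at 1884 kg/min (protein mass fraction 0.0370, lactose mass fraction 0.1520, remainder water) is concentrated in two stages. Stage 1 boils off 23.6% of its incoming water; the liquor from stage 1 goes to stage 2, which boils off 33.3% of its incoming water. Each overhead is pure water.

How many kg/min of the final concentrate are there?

water in feed = 1884×0.811 = 1527.9 kg/min.
After stage 1: water left = (1−0.236)×1527.9 = 1167.3; stream total = 1523.4 kg/min.
After stage 2: water left = (1−0.333)×1167.3 = 778.61; final concentrate = 1134.7 kg/min.

1135 kg/min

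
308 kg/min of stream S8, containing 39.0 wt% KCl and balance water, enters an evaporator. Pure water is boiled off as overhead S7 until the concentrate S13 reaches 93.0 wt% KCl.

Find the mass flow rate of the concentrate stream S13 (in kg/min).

KCl is conserved: 308×0.390 = 120.12 kg/min all reports to the concentrate.
Concentrate = 120.12/(target fraction) = 129.16 kg/min.

129.2 kg/min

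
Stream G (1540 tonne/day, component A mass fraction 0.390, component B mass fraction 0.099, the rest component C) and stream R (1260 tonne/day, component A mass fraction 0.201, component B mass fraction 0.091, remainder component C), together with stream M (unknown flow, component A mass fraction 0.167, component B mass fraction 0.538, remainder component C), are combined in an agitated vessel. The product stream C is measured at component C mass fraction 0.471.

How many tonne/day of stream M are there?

2047 tonne/day

Let M be the unknown flow. Total out = 2800 + M.
component C balance: 1679 + 0.295·M = 0.471·(2800 + M)
(0.295 − 0.471)·M = 0.471×2800 − 1679 = -360.22
M = -360.22 / -0.176 = 2046.7 tonne/day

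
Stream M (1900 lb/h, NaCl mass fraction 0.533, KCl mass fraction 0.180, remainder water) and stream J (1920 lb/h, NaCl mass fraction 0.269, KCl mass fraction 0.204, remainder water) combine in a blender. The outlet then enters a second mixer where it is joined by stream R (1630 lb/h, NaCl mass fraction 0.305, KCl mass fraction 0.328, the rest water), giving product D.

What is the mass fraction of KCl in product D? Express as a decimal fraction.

Overall, product flow = 5450 lb/h.
KCl in = 1900×0.180 + 1920×0.204 + 1630×0.328 = 1268.3 lb/h.
KCl fraction in D = 0.233.

0.233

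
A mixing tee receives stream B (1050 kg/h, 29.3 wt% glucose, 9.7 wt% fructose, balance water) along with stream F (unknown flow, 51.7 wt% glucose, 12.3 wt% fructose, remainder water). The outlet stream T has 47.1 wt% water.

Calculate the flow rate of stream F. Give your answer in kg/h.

Let F be the unknown flow. Total out = 1050 + F.
water balance: 640.5 + 0.360·F = 0.471·(1050 + F)
(0.360 − 0.471)·F = 0.471×1050 − 640.5 = -145.95
F = -145.95 / -0.111 = 1314.9 kg/h

1315 kg/h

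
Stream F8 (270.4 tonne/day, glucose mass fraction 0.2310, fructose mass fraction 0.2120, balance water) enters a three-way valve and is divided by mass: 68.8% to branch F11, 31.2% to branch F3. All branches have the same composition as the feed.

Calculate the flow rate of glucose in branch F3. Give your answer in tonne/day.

19.49 tonne/day

Branch F3 total = 0.312×270.4 = 84.365 tonne/day.
glucose in F3 = 0.231×84.365 = 19.488 tonne/day.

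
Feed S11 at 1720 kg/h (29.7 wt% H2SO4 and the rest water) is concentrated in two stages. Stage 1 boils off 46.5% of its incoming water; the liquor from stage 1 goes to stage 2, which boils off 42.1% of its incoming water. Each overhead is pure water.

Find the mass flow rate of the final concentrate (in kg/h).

water in feed = 1720×0.703 = 1209.2 kg/h.
After stage 1: water left = (1−0.465)×1209.2 = 646.9; stream total = 1157.7 kg/h.
After stage 2: water left = (1−0.421)×646.9 = 374.56; final concentrate = 885.4 kg/h.

885.4 kg/h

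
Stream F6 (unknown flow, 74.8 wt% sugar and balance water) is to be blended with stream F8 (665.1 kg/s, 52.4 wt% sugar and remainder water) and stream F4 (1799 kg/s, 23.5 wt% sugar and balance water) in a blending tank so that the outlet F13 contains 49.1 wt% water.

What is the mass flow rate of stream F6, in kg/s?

2021 kg/s

Let F6 be the unknown flow. Total out = 2464.1 + F6.
water balance: 1692.8 + 0.252·F6 = 0.491·(2464.1 + F6)
(0.252 − 0.491)·F6 = 0.491×2464.1 − 1692.8 = -482.95
F6 = -482.95 / -0.239 = 2020.7 kg/s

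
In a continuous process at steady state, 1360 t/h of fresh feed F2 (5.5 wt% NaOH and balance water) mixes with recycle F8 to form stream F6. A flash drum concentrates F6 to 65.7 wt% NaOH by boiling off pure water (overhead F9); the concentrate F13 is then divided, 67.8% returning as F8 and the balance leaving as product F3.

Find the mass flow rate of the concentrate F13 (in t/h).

Overall NaOH balance (none leaves overhead): NaOH in fresh feed = NaOH in product, i.e. 1360×0.055 = (1−0.678)·F13·0.657.
F13 = 74.8/(0.657×0.322) = 353.57 t/h.

353.6 t/h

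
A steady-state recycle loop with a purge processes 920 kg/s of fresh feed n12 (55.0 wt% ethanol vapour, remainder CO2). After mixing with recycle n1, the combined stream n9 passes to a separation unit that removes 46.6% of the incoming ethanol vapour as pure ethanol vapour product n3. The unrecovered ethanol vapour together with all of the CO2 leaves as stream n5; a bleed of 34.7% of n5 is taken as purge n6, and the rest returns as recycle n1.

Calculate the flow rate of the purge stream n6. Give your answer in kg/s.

558 kg/s

CO2 enters only via n12 and leaves only via the purge: 920×0.450 = 0.347×(CO2 in n5), and the separation unit passes all CO2, so CO2 in n9 = CO2 in n5 = 1193.1 kg/s.
ethanol vapour in n9: m_A = 920×0.550 + (1−0.347)·(1−0.466)·m_A, so m_A = 506/0.6513 = 776.91 kg/s.
n5 = (1−0.466)×776.91 + 1193.1 = 1608 kg/s.
Purge n6 = 0.347×1608 = 557.96 kg/s.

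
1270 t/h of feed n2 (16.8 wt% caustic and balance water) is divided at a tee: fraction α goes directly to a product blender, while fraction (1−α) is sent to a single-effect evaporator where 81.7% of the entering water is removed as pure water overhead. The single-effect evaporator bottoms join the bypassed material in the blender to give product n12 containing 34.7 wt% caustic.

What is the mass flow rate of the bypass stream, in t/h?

306.2 t/h

All 1270×0.168 = 213.36 t/h of caustic reaches n12, so n12 = 213.36/0.347 = 614.87 t/h and vapour = 655.13 t/h.
The evaporator receives (1−α)·1270 of feed at 0.832 water and removes 0.817 of that water:
0.817×0.832×(1−α)×1270 = 655.13
(1−α) = 655.13/863.27 = 0.7589;  α = 0.2411.
Bypass flow = 0.2411×1270 = 306.21 t/h.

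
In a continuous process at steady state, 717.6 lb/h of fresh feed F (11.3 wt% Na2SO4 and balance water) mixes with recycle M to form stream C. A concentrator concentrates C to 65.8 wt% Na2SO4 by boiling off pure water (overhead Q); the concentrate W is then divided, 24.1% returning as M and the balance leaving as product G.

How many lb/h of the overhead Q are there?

Overall Na2SO4 balance (none leaves overhead): Na2SO4 in fresh feed = Na2SO4 in product, i.e. 717.6×0.113 = (1−0.241)·W·0.658.
W = 81.089/(0.658×0.759) = 162.37 lb/h.
Recycle M = 0.241×162.37 = 39.13 lb/h.
Combined feed C = 717.6 + 39.13 = 756.73 lb/h.
Overhead Q = C − W = 756.73 − 162.37 = 594.36 lb/h.

594.4 lb/h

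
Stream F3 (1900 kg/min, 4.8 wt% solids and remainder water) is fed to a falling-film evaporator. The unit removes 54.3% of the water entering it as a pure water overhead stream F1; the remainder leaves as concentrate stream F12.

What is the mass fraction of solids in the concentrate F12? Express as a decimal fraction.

0.0994

solids is not removed: 1900×0.048 = 91.2 kg/min of solids enters F12.
water entering = 1900×0.952 = 1808.8 kg/min; overhead removed = 0.543×1808.8 = 982.18 kg/min.
Concentrate = 1900 − 982.18 = 917.82 kg/min.
Mass fraction = 91.2/917.82 = 0.0994.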